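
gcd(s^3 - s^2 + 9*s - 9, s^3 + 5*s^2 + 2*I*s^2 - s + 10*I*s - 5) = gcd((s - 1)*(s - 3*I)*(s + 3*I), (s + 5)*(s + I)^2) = 1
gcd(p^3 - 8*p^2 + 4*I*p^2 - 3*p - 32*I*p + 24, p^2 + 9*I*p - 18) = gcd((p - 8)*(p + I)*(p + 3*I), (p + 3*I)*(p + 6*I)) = p + 3*I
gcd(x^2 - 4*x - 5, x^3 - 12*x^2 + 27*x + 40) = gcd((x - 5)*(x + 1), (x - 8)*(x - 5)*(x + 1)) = x^2 - 4*x - 5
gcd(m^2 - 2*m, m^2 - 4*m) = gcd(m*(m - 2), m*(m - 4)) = m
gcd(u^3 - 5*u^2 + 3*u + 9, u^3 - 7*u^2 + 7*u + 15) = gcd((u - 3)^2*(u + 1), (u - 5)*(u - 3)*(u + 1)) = u^2 - 2*u - 3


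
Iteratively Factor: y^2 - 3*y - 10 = (y - 5)*(y + 2)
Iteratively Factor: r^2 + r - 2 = (r + 2)*(r - 1)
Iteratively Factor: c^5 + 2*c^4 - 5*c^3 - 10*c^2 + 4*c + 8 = (c + 1)*(c^4 + c^3 - 6*c^2 - 4*c + 8) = (c - 1)*(c + 1)*(c^3 + 2*c^2 - 4*c - 8) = (c - 1)*(c + 1)*(c + 2)*(c^2 - 4) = (c - 2)*(c - 1)*(c + 1)*(c + 2)*(c + 2)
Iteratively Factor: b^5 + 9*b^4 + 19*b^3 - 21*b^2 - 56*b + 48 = (b - 1)*(b^4 + 10*b^3 + 29*b^2 + 8*b - 48) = (b - 1)*(b + 4)*(b^3 + 6*b^2 + 5*b - 12) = (b - 1)*(b + 4)^2*(b^2 + 2*b - 3) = (b - 1)*(b + 3)*(b + 4)^2*(b - 1)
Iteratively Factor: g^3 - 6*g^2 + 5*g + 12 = (g + 1)*(g^2 - 7*g + 12) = (g - 3)*(g + 1)*(g - 4)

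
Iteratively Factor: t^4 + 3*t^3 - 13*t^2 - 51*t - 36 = (t + 3)*(t^3 - 13*t - 12) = (t + 1)*(t + 3)*(t^2 - t - 12) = (t - 4)*(t + 1)*(t + 3)*(t + 3)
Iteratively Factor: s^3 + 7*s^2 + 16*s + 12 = (s + 3)*(s^2 + 4*s + 4) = (s + 2)*(s + 3)*(s + 2)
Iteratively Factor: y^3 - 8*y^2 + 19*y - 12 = (y - 4)*(y^2 - 4*y + 3) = (y - 4)*(y - 1)*(y - 3)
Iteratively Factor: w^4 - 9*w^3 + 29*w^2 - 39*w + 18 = (w - 3)*(w^3 - 6*w^2 + 11*w - 6) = (w - 3)^2*(w^2 - 3*w + 2) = (w - 3)^2*(w - 2)*(w - 1)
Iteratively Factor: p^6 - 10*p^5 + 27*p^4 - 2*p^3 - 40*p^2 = (p)*(p^5 - 10*p^4 + 27*p^3 - 2*p^2 - 40*p) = p*(p - 5)*(p^4 - 5*p^3 + 2*p^2 + 8*p) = p^2*(p - 5)*(p^3 - 5*p^2 + 2*p + 8) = p^2*(p - 5)*(p - 4)*(p^2 - p - 2) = p^2*(p - 5)*(p - 4)*(p + 1)*(p - 2)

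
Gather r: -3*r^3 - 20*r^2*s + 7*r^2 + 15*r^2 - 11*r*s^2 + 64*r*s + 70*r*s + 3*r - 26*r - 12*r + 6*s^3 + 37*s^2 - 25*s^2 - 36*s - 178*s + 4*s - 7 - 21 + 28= -3*r^3 + r^2*(22 - 20*s) + r*(-11*s^2 + 134*s - 35) + 6*s^3 + 12*s^2 - 210*s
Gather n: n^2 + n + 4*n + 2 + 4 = n^2 + 5*n + 6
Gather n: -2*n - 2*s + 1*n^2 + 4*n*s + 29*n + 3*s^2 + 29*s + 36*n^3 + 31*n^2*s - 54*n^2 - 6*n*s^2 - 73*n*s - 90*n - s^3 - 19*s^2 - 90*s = 36*n^3 + n^2*(31*s - 53) + n*(-6*s^2 - 69*s - 63) - s^3 - 16*s^2 - 63*s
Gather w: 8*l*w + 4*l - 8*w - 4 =4*l + w*(8*l - 8) - 4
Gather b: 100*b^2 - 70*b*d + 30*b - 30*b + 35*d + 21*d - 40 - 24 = 100*b^2 - 70*b*d + 56*d - 64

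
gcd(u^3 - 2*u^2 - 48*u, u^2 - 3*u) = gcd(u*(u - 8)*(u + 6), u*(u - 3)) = u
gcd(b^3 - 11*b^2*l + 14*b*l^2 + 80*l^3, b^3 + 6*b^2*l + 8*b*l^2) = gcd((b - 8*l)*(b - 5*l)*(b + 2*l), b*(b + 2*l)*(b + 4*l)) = b + 2*l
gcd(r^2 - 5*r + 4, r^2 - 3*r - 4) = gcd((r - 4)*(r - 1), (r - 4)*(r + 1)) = r - 4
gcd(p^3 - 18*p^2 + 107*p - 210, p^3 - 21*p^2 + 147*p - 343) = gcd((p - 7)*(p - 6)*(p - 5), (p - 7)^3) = p - 7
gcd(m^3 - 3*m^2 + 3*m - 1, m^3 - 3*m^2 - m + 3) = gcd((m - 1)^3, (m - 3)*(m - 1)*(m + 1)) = m - 1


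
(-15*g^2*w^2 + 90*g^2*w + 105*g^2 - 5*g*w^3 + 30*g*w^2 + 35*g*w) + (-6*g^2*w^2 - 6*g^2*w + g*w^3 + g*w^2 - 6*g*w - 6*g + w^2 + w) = -21*g^2*w^2 + 84*g^2*w + 105*g^2 - 4*g*w^3 + 31*g*w^2 + 29*g*w - 6*g + w^2 + w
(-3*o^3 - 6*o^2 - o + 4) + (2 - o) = -3*o^3 - 6*o^2 - 2*o + 6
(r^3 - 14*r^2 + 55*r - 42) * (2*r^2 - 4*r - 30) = 2*r^5 - 32*r^4 + 136*r^3 + 116*r^2 - 1482*r + 1260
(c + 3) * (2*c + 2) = 2*c^2 + 8*c + 6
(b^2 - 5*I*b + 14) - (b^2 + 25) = -5*I*b - 11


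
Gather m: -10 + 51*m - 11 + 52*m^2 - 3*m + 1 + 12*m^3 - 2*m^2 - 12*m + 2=12*m^3 + 50*m^2 + 36*m - 18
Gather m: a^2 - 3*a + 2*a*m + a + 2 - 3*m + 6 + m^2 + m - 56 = a^2 - 2*a + m^2 + m*(2*a - 2) - 48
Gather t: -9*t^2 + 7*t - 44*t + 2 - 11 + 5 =-9*t^2 - 37*t - 4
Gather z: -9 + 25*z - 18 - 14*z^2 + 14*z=-14*z^2 + 39*z - 27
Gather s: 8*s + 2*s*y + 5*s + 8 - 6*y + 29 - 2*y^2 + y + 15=s*(2*y + 13) - 2*y^2 - 5*y + 52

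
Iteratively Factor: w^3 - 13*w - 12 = (w + 1)*(w^2 - w - 12) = (w - 4)*(w + 1)*(w + 3)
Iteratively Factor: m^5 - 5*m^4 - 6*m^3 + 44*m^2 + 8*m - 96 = (m + 2)*(m^4 - 7*m^3 + 8*m^2 + 28*m - 48) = (m - 2)*(m + 2)*(m^3 - 5*m^2 - 2*m + 24) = (m - 4)*(m - 2)*(m + 2)*(m^2 - m - 6) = (m - 4)*(m - 2)*(m + 2)^2*(m - 3)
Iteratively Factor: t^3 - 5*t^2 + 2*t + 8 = (t - 2)*(t^2 - 3*t - 4) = (t - 2)*(t + 1)*(t - 4)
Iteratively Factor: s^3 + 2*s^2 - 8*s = (s + 4)*(s^2 - 2*s) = (s - 2)*(s + 4)*(s)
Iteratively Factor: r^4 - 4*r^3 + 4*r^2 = (r - 2)*(r^3 - 2*r^2) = (r - 2)^2*(r^2) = r*(r - 2)^2*(r)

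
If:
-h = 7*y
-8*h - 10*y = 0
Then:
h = 0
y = 0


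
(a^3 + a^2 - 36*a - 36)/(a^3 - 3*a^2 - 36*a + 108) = (a + 1)/(a - 3)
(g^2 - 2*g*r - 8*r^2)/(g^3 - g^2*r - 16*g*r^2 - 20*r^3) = (-g + 4*r)/(-g^2 + 3*g*r + 10*r^2)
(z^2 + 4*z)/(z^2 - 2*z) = (z + 4)/(z - 2)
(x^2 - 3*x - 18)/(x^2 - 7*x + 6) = (x + 3)/(x - 1)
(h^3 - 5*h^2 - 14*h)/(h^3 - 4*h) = (h - 7)/(h - 2)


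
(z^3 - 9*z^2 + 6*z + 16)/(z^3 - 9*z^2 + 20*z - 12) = (z^2 - 7*z - 8)/(z^2 - 7*z + 6)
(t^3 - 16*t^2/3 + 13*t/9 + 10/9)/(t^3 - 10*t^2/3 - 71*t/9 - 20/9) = (3*t - 2)/(3*t + 4)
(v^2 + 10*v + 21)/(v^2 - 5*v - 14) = (v^2 + 10*v + 21)/(v^2 - 5*v - 14)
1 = 1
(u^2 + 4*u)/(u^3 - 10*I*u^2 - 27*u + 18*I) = u*(u + 4)/(u^3 - 10*I*u^2 - 27*u + 18*I)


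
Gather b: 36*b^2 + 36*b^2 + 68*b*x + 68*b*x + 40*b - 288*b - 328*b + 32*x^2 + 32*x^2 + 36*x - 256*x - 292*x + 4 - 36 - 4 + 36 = 72*b^2 + b*(136*x - 576) + 64*x^2 - 512*x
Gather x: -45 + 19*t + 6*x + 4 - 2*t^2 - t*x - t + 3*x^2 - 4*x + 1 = -2*t^2 + 18*t + 3*x^2 + x*(2 - t) - 40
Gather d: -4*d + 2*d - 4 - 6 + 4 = -2*d - 6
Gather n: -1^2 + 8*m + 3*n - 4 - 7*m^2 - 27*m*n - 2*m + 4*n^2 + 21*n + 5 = -7*m^2 + 6*m + 4*n^2 + n*(24 - 27*m)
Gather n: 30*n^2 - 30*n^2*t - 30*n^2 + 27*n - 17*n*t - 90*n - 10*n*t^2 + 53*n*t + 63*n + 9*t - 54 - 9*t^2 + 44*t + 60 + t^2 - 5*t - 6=-30*n^2*t + n*(-10*t^2 + 36*t) - 8*t^2 + 48*t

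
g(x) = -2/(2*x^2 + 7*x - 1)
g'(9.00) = 0.00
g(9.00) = -0.00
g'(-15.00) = 0.00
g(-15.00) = -0.00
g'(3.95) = 0.01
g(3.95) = -0.03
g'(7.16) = 0.00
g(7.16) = -0.01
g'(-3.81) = -8.88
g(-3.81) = -1.47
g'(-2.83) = -0.38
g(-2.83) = 0.42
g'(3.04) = 0.03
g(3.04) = -0.05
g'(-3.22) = -1.50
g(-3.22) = 0.71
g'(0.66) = 0.96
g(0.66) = -0.45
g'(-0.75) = 0.30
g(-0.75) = 0.39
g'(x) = -2*(-4*x - 7)/(2*x^2 + 7*x - 1)^2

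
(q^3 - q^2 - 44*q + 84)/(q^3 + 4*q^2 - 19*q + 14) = (q - 6)/(q - 1)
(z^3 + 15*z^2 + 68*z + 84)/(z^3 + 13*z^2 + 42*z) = (z + 2)/z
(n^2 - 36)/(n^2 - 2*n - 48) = (n - 6)/(n - 8)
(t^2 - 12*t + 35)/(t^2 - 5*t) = (t - 7)/t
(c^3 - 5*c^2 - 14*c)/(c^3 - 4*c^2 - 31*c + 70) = c*(c + 2)/(c^2 + 3*c - 10)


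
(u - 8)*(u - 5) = u^2 - 13*u + 40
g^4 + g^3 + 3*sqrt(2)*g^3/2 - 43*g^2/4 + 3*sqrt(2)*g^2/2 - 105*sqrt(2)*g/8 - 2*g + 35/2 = (g - 5/2)*(g + 7/2)*(g - sqrt(2)/2)*(g + 2*sqrt(2))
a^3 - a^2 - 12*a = a*(a - 4)*(a + 3)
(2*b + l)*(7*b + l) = 14*b^2 + 9*b*l + l^2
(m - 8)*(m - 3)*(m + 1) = m^3 - 10*m^2 + 13*m + 24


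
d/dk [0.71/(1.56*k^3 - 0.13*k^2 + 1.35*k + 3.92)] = (-3.3228*k^2 + 0.1846*k - 0.9585)/(1.56*k^3 - 0.13*k^2 + 1.35*k + 3.92)^2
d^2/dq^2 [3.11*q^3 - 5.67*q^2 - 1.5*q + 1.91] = 18.66*q - 11.34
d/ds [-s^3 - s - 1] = -3*s^2 - 1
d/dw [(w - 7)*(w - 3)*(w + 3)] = 3*w^2 - 14*w - 9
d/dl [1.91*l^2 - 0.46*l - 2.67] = 3.82*l - 0.46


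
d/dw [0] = 0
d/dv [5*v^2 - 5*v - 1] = 10*v - 5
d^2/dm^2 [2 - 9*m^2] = -18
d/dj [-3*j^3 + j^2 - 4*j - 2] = -9*j^2 + 2*j - 4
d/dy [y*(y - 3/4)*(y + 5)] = 3*y^2 + 17*y/2 - 15/4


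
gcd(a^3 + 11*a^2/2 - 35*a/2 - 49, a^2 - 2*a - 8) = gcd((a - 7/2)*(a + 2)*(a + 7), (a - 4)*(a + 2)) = a + 2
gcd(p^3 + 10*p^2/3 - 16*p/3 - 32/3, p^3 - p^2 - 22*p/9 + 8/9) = p^2 - 2*p/3 - 8/3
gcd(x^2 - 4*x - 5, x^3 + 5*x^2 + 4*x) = x + 1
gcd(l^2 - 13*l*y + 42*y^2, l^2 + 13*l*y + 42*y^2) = 1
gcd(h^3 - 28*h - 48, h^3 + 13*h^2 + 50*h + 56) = h^2 + 6*h + 8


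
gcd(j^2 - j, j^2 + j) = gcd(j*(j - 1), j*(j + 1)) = j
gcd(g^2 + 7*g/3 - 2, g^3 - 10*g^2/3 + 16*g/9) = g - 2/3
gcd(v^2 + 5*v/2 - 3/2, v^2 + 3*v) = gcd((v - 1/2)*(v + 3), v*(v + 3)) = v + 3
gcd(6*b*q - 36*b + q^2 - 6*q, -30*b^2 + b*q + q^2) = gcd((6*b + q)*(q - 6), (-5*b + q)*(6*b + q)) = 6*b + q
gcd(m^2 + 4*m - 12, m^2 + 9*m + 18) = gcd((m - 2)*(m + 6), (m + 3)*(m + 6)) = m + 6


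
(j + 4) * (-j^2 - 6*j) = -j^3 - 10*j^2 - 24*j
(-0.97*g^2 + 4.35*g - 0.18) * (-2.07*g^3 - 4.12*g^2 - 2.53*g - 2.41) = 2.0079*g^5 - 5.0081*g^4 - 15.0953*g^3 - 7.9262*g^2 - 10.0281*g + 0.4338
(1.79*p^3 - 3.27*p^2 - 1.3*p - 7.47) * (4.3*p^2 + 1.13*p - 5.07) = 7.697*p^5 - 12.0383*p^4 - 18.3604*p^3 - 17.0111*p^2 - 1.8501*p + 37.8729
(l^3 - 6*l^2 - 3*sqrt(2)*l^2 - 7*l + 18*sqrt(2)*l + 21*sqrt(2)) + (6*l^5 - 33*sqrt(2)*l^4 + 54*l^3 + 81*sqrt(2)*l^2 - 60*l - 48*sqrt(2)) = 6*l^5 - 33*sqrt(2)*l^4 + 55*l^3 - 6*l^2 + 78*sqrt(2)*l^2 - 67*l + 18*sqrt(2)*l - 27*sqrt(2)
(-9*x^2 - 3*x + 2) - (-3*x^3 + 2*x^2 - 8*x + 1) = 3*x^3 - 11*x^2 + 5*x + 1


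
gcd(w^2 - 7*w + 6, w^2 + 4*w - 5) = w - 1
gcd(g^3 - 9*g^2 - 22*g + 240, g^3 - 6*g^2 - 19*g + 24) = g - 8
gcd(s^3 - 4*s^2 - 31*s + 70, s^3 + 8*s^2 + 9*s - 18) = 1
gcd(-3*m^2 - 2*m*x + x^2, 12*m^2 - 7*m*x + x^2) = -3*m + x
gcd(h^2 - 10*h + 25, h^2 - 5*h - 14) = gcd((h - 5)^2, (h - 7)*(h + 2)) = 1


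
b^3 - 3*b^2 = b^2*(b - 3)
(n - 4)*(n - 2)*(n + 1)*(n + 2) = n^4 - 3*n^3 - 8*n^2 + 12*n + 16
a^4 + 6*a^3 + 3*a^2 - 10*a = a*(a - 1)*(a + 2)*(a + 5)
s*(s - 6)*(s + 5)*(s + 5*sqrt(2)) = s^4 - s^3 + 5*sqrt(2)*s^3 - 30*s^2 - 5*sqrt(2)*s^2 - 150*sqrt(2)*s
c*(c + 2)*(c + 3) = c^3 + 5*c^2 + 6*c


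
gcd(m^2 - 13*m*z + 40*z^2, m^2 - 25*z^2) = -m + 5*z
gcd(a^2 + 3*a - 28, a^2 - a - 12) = a - 4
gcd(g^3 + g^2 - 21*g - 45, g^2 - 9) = g + 3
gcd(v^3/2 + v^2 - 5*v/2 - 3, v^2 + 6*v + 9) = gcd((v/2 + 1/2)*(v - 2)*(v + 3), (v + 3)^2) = v + 3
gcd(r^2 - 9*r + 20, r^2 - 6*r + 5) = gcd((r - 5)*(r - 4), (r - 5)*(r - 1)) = r - 5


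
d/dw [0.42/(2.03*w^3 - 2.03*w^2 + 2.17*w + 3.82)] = (-2.5578*w^2 + 1.7052*w - 0.9114)/(2.03*w^3 - 2.03*w^2 + 2.17*w + 3.82)^2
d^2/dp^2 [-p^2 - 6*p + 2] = -2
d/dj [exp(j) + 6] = exp(j)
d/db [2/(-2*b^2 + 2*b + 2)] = (2*b - 1)/(-b^2 + b + 1)^2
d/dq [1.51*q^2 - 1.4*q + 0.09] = 3.02*q - 1.4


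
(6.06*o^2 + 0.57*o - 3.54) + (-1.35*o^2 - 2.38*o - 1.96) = 4.71*o^2 - 1.81*o - 5.5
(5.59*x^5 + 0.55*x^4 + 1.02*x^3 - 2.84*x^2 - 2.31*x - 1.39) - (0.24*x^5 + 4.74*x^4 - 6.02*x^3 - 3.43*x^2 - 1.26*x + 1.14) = 5.35*x^5 - 4.19*x^4 + 7.04*x^3 + 0.59*x^2 - 1.05*x - 2.53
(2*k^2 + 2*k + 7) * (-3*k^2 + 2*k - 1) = -6*k^4 - 2*k^3 - 19*k^2 + 12*k - 7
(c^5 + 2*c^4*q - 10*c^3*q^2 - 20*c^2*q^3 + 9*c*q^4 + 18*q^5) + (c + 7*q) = c^5 + 2*c^4*q - 10*c^3*q^2 - 20*c^2*q^3 + 9*c*q^4 + c + 18*q^5 + 7*q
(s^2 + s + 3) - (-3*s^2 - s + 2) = 4*s^2 + 2*s + 1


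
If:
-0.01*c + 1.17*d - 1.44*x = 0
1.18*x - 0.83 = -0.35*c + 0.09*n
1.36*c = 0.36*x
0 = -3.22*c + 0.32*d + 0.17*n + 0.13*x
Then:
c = 0.20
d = 0.93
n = 1.46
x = 0.76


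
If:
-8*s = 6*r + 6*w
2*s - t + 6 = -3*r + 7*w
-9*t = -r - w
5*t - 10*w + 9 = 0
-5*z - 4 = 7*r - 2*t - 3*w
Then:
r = 5/2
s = -27/10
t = 2/5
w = 11/10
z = -87/25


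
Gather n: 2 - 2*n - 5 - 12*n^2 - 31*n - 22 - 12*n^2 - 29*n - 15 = -24*n^2 - 62*n - 40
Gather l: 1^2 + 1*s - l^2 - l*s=-l^2 - l*s + s + 1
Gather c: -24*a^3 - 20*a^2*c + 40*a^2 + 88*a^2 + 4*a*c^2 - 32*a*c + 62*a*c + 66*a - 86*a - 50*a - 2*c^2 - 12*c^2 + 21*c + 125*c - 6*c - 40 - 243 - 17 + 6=-24*a^3 + 128*a^2 - 70*a + c^2*(4*a - 14) + c*(-20*a^2 + 30*a + 140) - 294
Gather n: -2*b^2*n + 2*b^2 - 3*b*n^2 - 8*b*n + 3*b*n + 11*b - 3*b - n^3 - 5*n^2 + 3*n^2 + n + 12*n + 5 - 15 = 2*b^2 + 8*b - n^3 + n^2*(-3*b - 2) + n*(-2*b^2 - 5*b + 13) - 10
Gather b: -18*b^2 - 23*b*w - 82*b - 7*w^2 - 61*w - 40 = -18*b^2 + b*(-23*w - 82) - 7*w^2 - 61*w - 40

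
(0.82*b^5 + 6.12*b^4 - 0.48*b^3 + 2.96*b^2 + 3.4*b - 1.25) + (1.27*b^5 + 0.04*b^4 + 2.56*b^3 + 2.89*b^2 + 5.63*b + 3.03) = 2.09*b^5 + 6.16*b^4 + 2.08*b^3 + 5.85*b^2 + 9.03*b + 1.78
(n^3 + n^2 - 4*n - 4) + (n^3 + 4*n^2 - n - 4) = 2*n^3 + 5*n^2 - 5*n - 8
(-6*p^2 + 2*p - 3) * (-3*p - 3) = 18*p^3 + 12*p^2 + 3*p + 9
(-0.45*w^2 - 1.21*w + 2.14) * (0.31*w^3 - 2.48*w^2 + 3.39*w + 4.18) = -0.1395*w^5 + 0.7409*w^4 + 2.1387*w^3 - 11.2901*w^2 + 2.1968*w + 8.9452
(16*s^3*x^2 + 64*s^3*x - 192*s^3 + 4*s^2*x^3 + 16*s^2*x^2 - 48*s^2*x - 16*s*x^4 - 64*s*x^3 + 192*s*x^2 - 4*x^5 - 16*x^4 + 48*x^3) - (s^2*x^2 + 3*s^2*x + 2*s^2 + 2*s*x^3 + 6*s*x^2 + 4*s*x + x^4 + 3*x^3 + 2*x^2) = 16*s^3*x^2 + 64*s^3*x - 192*s^3 + 4*s^2*x^3 + 15*s^2*x^2 - 51*s^2*x - 2*s^2 - 16*s*x^4 - 66*s*x^3 + 186*s*x^2 - 4*s*x - 4*x^5 - 17*x^4 + 45*x^3 - 2*x^2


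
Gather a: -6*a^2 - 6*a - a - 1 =-6*a^2 - 7*a - 1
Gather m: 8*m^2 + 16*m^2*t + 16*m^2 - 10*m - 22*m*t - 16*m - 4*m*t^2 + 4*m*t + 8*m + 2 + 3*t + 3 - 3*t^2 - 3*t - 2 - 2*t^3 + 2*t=m^2*(16*t + 24) + m*(-4*t^2 - 18*t - 18) - 2*t^3 - 3*t^2 + 2*t + 3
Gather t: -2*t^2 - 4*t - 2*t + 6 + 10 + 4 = -2*t^2 - 6*t + 20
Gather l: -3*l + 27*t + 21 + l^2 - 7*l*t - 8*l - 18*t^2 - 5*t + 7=l^2 + l*(-7*t - 11) - 18*t^2 + 22*t + 28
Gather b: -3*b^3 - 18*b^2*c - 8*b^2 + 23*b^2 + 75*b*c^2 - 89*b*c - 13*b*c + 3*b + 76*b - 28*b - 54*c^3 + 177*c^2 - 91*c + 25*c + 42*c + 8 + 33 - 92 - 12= -3*b^3 + b^2*(15 - 18*c) + b*(75*c^2 - 102*c + 51) - 54*c^3 + 177*c^2 - 24*c - 63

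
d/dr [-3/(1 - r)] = -3/(r - 1)^2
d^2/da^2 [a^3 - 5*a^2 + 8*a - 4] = 6*a - 10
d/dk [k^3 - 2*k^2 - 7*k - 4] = 3*k^2 - 4*k - 7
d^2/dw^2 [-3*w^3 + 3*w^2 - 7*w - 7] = 6 - 18*w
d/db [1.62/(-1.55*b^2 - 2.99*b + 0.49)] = (5.022*b + 4.8438)/(1.55*b^2 + 2.99*b - 0.49)^2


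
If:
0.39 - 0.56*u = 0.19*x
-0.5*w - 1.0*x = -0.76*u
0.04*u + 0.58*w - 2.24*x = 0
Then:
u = 0.64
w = 0.62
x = 0.17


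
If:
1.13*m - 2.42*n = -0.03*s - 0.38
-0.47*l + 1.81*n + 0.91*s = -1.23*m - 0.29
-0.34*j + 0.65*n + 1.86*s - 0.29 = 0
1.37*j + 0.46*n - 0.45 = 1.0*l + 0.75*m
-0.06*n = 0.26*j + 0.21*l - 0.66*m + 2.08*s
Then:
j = -0.81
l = -1.19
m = -0.57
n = -0.11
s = 0.04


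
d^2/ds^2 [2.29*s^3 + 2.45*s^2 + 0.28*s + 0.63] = 13.74*s + 4.9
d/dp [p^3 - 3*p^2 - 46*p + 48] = 3*p^2 - 6*p - 46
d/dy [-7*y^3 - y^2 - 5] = y*(-21*y - 2)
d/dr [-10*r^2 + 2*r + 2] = 2 - 20*r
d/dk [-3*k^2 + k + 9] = 1 - 6*k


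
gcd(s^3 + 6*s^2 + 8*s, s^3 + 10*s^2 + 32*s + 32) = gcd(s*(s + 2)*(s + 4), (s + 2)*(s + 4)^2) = s^2 + 6*s + 8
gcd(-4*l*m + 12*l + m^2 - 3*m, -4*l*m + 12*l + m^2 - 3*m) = 4*l*m - 12*l - m^2 + 3*m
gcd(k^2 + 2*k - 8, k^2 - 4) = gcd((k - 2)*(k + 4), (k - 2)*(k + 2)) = k - 2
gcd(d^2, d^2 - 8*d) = d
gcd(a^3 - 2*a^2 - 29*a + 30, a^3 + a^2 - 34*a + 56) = 1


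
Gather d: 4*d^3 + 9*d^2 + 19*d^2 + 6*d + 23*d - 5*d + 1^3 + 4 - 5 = 4*d^3 + 28*d^2 + 24*d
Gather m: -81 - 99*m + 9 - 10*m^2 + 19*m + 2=-10*m^2 - 80*m - 70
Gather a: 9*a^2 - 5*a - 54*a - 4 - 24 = 9*a^2 - 59*a - 28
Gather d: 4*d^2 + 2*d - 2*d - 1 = 4*d^2 - 1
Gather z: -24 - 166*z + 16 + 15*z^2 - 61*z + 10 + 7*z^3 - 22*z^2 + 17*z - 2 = 7*z^3 - 7*z^2 - 210*z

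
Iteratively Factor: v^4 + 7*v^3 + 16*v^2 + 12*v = (v + 3)*(v^3 + 4*v^2 + 4*v) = v*(v + 3)*(v^2 + 4*v + 4) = v*(v + 2)*(v + 3)*(v + 2)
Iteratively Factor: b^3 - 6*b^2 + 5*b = (b - 5)*(b^2 - b) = b*(b - 5)*(b - 1)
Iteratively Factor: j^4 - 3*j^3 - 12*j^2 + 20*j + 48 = (j + 2)*(j^3 - 5*j^2 - 2*j + 24) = (j - 4)*(j + 2)*(j^2 - j - 6) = (j - 4)*(j - 3)*(j + 2)*(j + 2)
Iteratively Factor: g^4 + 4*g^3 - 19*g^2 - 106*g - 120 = (g - 5)*(g^3 + 9*g^2 + 26*g + 24) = (g - 5)*(g + 3)*(g^2 + 6*g + 8) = (g - 5)*(g + 2)*(g + 3)*(g + 4)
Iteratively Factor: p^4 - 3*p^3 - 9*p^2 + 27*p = (p)*(p^3 - 3*p^2 - 9*p + 27) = p*(p - 3)*(p^2 - 9) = p*(p - 3)*(p + 3)*(p - 3)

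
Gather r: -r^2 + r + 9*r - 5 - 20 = -r^2 + 10*r - 25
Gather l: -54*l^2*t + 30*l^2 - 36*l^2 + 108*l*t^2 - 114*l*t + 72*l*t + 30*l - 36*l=l^2*(-54*t - 6) + l*(108*t^2 - 42*t - 6)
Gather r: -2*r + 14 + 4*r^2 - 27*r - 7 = 4*r^2 - 29*r + 7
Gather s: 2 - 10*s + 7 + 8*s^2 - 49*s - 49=8*s^2 - 59*s - 40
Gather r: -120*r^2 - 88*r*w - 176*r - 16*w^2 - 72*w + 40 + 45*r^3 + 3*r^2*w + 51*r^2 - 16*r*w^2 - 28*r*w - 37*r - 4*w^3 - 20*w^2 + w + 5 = 45*r^3 + r^2*(3*w - 69) + r*(-16*w^2 - 116*w - 213) - 4*w^3 - 36*w^2 - 71*w + 45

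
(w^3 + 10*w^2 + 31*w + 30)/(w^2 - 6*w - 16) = (w^2 + 8*w + 15)/(w - 8)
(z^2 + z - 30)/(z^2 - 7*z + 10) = (z + 6)/(z - 2)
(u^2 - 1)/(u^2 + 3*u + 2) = (u - 1)/(u + 2)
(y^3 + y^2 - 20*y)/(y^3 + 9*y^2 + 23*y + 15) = y*(y - 4)/(y^2 + 4*y + 3)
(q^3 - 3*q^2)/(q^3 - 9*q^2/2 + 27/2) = 2*q^2/(2*q^2 - 3*q - 9)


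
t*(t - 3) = t^2 - 3*t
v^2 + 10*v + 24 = (v + 4)*(v + 6)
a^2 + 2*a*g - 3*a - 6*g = (a - 3)*(a + 2*g)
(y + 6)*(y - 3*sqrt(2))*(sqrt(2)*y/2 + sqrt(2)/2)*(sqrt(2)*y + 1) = y^4 - 5*sqrt(2)*y^3/2 + 7*y^3 - 35*sqrt(2)*y^2/2 + 3*y^2 - 15*sqrt(2)*y - 21*y - 18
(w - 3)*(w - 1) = w^2 - 4*w + 3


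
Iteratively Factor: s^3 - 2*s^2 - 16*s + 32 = (s + 4)*(s^2 - 6*s + 8) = (s - 2)*(s + 4)*(s - 4)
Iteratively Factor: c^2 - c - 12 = (c - 4)*(c + 3)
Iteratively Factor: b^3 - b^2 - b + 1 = (b + 1)*(b^2 - 2*b + 1) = (b - 1)*(b + 1)*(b - 1)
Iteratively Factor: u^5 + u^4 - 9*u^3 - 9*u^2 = (u)*(u^4 + u^3 - 9*u^2 - 9*u) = u*(u - 3)*(u^3 + 4*u^2 + 3*u) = u*(u - 3)*(u + 3)*(u^2 + u) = u*(u - 3)*(u + 1)*(u + 3)*(u)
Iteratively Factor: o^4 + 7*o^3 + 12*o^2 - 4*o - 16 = (o + 2)*(o^3 + 5*o^2 + 2*o - 8) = (o + 2)^2*(o^2 + 3*o - 4) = (o + 2)^2*(o + 4)*(o - 1)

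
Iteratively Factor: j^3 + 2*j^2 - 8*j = (j + 4)*(j^2 - 2*j) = (j - 2)*(j + 4)*(j)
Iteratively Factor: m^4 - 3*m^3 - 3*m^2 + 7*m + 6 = (m - 3)*(m^3 - 3*m - 2) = (m - 3)*(m - 2)*(m^2 + 2*m + 1) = (m - 3)*(m - 2)*(m + 1)*(m + 1)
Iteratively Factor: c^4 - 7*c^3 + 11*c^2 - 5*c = (c)*(c^3 - 7*c^2 + 11*c - 5) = c*(c - 5)*(c^2 - 2*c + 1) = c*(c - 5)*(c - 1)*(c - 1)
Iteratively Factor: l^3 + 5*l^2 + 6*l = (l)*(l^2 + 5*l + 6) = l*(l + 2)*(l + 3)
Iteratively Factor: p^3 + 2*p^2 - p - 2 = (p + 2)*(p^2 - 1) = (p - 1)*(p + 2)*(p + 1)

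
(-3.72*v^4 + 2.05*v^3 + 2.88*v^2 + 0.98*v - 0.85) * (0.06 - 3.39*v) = 12.6108*v^5 - 7.1727*v^4 - 9.6402*v^3 - 3.1494*v^2 + 2.9403*v - 0.051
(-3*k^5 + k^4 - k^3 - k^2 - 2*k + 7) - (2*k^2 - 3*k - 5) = -3*k^5 + k^4 - k^3 - 3*k^2 + k + 12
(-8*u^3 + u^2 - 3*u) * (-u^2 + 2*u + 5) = 8*u^5 - 17*u^4 - 35*u^3 - u^2 - 15*u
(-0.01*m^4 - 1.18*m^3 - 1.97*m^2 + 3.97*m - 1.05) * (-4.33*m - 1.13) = 0.0433*m^5 + 5.1207*m^4 + 9.8635*m^3 - 14.964*m^2 + 0.0604000000000005*m + 1.1865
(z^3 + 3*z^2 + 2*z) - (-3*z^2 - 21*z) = z^3 + 6*z^2 + 23*z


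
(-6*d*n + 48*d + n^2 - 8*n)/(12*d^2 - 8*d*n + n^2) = (8 - n)/(2*d - n)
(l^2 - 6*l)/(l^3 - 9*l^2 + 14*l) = (l - 6)/(l^2 - 9*l + 14)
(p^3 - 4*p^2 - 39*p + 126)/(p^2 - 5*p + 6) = (p^2 - p - 42)/(p - 2)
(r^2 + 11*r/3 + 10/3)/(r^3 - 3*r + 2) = (r + 5/3)/(r^2 - 2*r + 1)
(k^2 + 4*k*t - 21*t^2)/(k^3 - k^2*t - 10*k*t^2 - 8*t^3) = (-k^2 - 4*k*t + 21*t^2)/(-k^3 + k^2*t + 10*k*t^2 + 8*t^3)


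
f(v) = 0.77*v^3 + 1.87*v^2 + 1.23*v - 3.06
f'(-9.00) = 154.68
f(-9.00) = -423.99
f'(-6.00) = 61.95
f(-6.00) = -109.44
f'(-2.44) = 5.86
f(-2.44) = -6.11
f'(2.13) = 19.68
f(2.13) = 15.48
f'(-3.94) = 22.35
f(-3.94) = -25.97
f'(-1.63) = 1.27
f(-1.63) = -3.43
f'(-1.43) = 0.61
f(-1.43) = -3.25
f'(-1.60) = 1.16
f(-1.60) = -3.39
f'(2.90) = 31.50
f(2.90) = 35.01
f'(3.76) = 47.95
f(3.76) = 68.93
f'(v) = 2.31*v^2 + 3.74*v + 1.23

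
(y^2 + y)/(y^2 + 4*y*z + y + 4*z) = y/(y + 4*z)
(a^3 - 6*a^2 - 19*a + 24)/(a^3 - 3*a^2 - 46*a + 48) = (a + 3)/(a + 6)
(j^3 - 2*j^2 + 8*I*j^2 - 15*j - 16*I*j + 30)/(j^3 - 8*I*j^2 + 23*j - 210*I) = (j^2 + j*(-2 + 3*I) - 6*I)/(j^2 - 13*I*j - 42)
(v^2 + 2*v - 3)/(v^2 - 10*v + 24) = (v^2 + 2*v - 3)/(v^2 - 10*v + 24)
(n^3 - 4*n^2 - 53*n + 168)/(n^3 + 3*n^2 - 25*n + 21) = (n - 8)/(n - 1)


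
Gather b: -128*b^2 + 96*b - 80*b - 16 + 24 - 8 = -128*b^2 + 16*b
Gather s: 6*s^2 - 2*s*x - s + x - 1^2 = 6*s^2 + s*(-2*x - 1) + x - 1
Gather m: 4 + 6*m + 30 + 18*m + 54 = 24*m + 88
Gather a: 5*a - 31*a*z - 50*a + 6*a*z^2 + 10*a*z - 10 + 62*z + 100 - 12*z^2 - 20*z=a*(6*z^2 - 21*z - 45) - 12*z^2 + 42*z + 90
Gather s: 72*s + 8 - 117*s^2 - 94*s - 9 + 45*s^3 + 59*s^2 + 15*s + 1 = 45*s^3 - 58*s^2 - 7*s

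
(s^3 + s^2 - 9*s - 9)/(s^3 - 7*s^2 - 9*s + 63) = (s + 1)/(s - 7)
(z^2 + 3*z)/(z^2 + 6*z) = (z + 3)/(z + 6)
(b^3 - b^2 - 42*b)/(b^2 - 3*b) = (b^2 - b - 42)/(b - 3)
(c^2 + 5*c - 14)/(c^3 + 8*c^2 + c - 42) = 1/(c + 3)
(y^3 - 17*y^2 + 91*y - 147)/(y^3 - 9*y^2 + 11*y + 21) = (y - 7)/(y + 1)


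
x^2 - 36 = (x - 6)*(x + 6)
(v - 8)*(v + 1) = v^2 - 7*v - 8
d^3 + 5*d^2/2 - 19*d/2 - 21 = (d - 3)*(d + 2)*(d + 7/2)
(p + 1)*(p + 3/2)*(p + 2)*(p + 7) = p^4 + 23*p^3/2 + 38*p^2 + 97*p/2 + 21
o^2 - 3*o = o*(o - 3)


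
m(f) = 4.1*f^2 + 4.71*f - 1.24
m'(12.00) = 103.11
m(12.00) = 645.68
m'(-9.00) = -69.09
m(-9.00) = 288.47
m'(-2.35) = -14.56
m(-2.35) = 10.33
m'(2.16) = 22.42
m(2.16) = 28.06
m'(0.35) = 7.58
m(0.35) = 0.91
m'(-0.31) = 2.17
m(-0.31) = -2.31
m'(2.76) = 27.34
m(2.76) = 42.99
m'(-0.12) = 3.73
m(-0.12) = -1.75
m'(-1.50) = -7.59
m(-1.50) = 0.92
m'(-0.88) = -2.51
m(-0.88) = -2.21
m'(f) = 8.2*f + 4.71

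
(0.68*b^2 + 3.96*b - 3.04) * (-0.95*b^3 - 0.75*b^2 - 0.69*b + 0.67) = -0.646*b^5 - 4.272*b^4 - 0.5512*b^3 + 0.00320000000000059*b^2 + 4.7508*b - 2.0368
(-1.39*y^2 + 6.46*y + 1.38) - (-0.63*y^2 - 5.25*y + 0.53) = -0.76*y^2 + 11.71*y + 0.85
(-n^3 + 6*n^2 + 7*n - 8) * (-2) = 2*n^3 - 12*n^2 - 14*n + 16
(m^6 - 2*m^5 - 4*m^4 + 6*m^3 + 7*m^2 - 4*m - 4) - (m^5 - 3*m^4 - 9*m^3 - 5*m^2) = m^6 - 3*m^5 - m^4 + 15*m^3 + 12*m^2 - 4*m - 4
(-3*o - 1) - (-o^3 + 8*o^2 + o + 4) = o^3 - 8*o^2 - 4*o - 5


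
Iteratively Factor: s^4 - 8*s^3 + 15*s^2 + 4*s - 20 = (s - 2)*(s^3 - 6*s^2 + 3*s + 10) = (s - 2)^2*(s^2 - 4*s - 5) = (s - 2)^2*(s + 1)*(s - 5)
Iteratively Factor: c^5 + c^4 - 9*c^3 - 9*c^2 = (c - 3)*(c^4 + 4*c^3 + 3*c^2) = c*(c - 3)*(c^3 + 4*c^2 + 3*c) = c*(c - 3)*(c + 3)*(c^2 + c) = c*(c - 3)*(c + 1)*(c + 3)*(c)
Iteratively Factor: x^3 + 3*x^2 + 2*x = (x + 2)*(x^2 + x) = (x + 1)*(x + 2)*(x)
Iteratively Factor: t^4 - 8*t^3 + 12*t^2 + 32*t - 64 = (t - 4)*(t^3 - 4*t^2 - 4*t + 16) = (t - 4)*(t + 2)*(t^2 - 6*t + 8) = (t - 4)^2*(t + 2)*(t - 2)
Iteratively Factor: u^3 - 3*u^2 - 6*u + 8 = (u + 2)*(u^2 - 5*u + 4) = (u - 4)*(u + 2)*(u - 1)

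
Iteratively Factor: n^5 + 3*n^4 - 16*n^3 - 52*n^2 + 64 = (n - 4)*(n^4 + 7*n^3 + 12*n^2 - 4*n - 16) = (n - 4)*(n - 1)*(n^3 + 8*n^2 + 20*n + 16) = (n - 4)*(n - 1)*(n + 4)*(n^2 + 4*n + 4) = (n - 4)*(n - 1)*(n + 2)*(n + 4)*(n + 2)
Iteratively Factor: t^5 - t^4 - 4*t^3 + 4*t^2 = (t)*(t^4 - t^3 - 4*t^2 + 4*t) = t*(t - 1)*(t^3 - 4*t) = t^2*(t - 1)*(t^2 - 4) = t^2*(t - 1)*(t + 2)*(t - 2)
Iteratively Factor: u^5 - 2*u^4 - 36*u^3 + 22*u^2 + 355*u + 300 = (u - 5)*(u^4 + 3*u^3 - 21*u^2 - 83*u - 60) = (u - 5)*(u + 1)*(u^3 + 2*u^2 - 23*u - 60) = (u - 5)^2*(u + 1)*(u^2 + 7*u + 12) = (u - 5)^2*(u + 1)*(u + 3)*(u + 4)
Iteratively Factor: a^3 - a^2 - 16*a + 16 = (a - 1)*(a^2 - 16) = (a - 4)*(a - 1)*(a + 4)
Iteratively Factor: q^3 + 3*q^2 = (q + 3)*(q^2) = q*(q + 3)*(q)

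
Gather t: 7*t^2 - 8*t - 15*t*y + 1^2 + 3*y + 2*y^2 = 7*t^2 + t*(-15*y - 8) + 2*y^2 + 3*y + 1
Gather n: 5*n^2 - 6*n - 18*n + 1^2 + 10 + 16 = 5*n^2 - 24*n + 27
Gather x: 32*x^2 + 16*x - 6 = 32*x^2 + 16*x - 6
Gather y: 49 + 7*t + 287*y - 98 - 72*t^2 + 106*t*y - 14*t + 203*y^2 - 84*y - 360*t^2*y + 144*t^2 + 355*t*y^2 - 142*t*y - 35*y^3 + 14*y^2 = 72*t^2 - 7*t - 35*y^3 + y^2*(355*t + 217) + y*(-360*t^2 - 36*t + 203) - 49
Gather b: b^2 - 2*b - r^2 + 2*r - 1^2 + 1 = b^2 - 2*b - r^2 + 2*r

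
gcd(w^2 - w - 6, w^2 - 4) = w + 2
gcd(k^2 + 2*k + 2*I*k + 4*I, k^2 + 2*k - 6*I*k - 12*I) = k + 2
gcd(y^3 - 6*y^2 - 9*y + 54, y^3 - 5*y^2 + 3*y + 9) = y - 3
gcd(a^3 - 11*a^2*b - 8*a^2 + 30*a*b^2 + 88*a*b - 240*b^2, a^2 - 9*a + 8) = a - 8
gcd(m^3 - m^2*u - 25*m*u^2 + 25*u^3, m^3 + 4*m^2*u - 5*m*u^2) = -m^2 - 4*m*u + 5*u^2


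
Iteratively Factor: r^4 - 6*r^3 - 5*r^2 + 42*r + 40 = (r - 5)*(r^3 - r^2 - 10*r - 8) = (r - 5)*(r - 4)*(r^2 + 3*r + 2) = (r - 5)*(r - 4)*(r + 1)*(r + 2)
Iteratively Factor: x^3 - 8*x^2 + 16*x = (x - 4)*(x^2 - 4*x) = (x - 4)^2*(x)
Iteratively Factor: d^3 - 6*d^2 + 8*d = (d - 2)*(d^2 - 4*d) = (d - 4)*(d - 2)*(d)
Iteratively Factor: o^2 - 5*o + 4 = (o - 4)*(o - 1)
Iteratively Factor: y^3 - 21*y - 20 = (y + 1)*(y^2 - y - 20) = (y - 5)*(y + 1)*(y + 4)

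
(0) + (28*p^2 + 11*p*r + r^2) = 28*p^2 + 11*p*r + r^2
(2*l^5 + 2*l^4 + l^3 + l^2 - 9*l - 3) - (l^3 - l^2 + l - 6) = 2*l^5 + 2*l^4 + 2*l^2 - 10*l + 3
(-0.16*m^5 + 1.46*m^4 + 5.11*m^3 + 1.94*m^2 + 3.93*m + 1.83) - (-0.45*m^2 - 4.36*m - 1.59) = -0.16*m^5 + 1.46*m^4 + 5.11*m^3 + 2.39*m^2 + 8.29*m + 3.42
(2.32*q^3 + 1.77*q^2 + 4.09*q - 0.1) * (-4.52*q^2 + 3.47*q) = -10.4864*q^5 + 0.0500000000000007*q^4 - 12.3449*q^3 + 14.6443*q^2 - 0.347*q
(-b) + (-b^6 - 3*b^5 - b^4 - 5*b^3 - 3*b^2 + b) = -b^6 - 3*b^5 - b^4 - 5*b^3 - 3*b^2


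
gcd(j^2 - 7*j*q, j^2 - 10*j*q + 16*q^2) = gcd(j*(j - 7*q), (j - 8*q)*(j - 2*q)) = 1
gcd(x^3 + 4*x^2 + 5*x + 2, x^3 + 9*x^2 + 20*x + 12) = x^2 + 3*x + 2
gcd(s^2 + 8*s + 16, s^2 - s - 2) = 1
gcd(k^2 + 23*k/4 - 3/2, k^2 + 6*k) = k + 6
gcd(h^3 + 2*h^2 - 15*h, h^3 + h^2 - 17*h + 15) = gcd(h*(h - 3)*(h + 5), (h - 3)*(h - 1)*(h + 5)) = h^2 + 2*h - 15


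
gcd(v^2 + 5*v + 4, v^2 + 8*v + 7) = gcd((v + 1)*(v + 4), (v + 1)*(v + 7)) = v + 1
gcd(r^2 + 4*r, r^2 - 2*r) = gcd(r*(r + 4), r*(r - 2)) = r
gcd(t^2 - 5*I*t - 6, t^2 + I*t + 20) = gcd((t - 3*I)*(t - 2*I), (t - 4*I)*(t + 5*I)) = 1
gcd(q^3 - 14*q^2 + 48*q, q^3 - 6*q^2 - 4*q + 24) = q - 6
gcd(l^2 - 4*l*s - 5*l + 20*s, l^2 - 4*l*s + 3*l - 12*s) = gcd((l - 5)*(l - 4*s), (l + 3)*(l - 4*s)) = -l + 4*s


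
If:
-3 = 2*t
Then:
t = -3/2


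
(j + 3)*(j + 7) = j^2 + 10*j + 21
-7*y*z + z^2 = z*(-7*y + z)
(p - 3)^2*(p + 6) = p^3 - 27*p + 54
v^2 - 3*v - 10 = (v - 5)*(v + 2)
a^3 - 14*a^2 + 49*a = a*(a - 7)^2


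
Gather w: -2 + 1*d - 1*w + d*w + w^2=d + w^2 + w*(d - 1) - 2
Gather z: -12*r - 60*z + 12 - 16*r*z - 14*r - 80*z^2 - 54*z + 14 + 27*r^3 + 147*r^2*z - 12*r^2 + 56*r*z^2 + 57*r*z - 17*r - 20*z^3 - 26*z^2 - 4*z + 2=27*r^3 - 12*r^2 - 43*r - 20*z^3 + z^2*(56*r - 106) + z*(147*r^2 + 41*r - 118) + 28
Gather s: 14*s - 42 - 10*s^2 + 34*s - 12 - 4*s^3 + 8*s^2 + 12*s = -4*s^3 - 2*s^2 + 60*s - 54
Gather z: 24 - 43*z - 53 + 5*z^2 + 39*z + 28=5*z^2 - 4*z - 1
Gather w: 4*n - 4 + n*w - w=4*n + w*(n - 1) - 4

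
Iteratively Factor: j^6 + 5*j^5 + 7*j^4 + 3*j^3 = (j)*(j^5 + 5*j^4 + 7*j^3 + 3*j^2) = j*(j + 1)*(j^4 + 4*j^3 + 3*j^2) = j^2*(j + 1)*(j^3 + 4*j^2 + 3*j) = j^2*(j + 1)^2*(j^2 + 3*j) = j^3*(j + 1)^2*(j + 3)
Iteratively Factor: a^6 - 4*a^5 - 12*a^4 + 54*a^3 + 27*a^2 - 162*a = (a + 2)*(a^5 - 6*a^4 + 54*a^2 - 81*a) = (a - 3)*(a + 2)*(a^4 - 3*a^3 - 9*a^2 + 27*a) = (a - 3)^2*(a + 2)*(a^3 - 9*a) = a*(a - 3)^2*(a + 2)*(a^2 - 9) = a*(a - 3)^2*(a + 2)*(a + 3)*(a - 3)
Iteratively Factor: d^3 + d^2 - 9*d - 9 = (d + 1)*(d^2 - 9) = (d + 1)*(d + 3)*(d - 3)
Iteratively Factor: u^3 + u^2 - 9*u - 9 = (u + 1)*(u^2 - 9) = (u + 1)*(u + 3)*(u - 3)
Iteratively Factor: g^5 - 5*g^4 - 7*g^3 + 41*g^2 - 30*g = (g - 5)*(g^4 - 7*g^2 + 6*g) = (g - 5)*(g - 2)*(g^3 + 2*g^2 - 3*g) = (g - 5)*(g - 2)*(g - 1)*(g^2 + 3*g) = (g - 5)*(g - 2)*(g - 1)*(g + 3)*(g)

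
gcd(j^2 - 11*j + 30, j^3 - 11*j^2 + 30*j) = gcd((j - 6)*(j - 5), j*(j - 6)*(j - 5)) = j^2 - 11*j + 30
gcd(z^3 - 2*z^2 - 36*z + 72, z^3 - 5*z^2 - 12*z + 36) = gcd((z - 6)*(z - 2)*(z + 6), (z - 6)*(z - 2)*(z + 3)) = z^2 - 8*z + 12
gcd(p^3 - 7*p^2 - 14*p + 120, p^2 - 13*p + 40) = p - 5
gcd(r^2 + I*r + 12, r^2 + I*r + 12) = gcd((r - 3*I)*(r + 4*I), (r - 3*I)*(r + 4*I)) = r^2 + I*r + 12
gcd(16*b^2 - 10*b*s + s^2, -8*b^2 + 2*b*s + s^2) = -2*b + s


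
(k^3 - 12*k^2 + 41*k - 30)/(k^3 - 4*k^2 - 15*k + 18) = (k - 5)/(k + 3)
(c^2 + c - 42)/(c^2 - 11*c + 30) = (c + 7)/(c - 5)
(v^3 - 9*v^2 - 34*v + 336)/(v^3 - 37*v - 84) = (v^2 - 2*v - 48)/(v^2 + 7*v + 12)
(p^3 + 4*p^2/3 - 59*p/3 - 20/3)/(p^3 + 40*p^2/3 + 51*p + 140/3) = (3*p^2 - 11*p - 4)/(3*p^2 + 25*p + 28)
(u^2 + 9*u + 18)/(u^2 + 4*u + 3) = (u + 6)/(u + 1)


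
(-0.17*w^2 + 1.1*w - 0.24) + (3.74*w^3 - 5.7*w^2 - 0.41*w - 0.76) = 3.74*w^3 - 5.87*w^2 + 0.69*w - 1.0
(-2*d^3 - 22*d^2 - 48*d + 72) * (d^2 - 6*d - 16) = -2*d^5 - 10*d^4 + 116*d^3 + 712*d^2 + 336*d - 1152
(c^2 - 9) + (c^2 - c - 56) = 2*c^2 - c - 65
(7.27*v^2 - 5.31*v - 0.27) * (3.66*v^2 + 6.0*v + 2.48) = 26.6082*v^4 + 24.1854*v^3 - 14.8186*v^2 - 14.7888*v - 0.6696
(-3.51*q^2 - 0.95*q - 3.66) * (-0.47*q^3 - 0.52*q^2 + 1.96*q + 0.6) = 1.6497*q^5 + 2.2717*q^4 - 4.6654*q^3 - 2.0648*q^2 - 7.7436*q - 2.196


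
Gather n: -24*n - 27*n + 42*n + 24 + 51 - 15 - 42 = 18 - 9*n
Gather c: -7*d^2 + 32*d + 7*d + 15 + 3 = -7*d^2 + 39*d + 18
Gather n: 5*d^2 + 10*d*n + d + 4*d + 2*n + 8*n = 5*d^2 + 5*d + n*(10*d + 10)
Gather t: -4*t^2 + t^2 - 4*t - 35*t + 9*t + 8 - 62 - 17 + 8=-3*t^2 - 30*t - 63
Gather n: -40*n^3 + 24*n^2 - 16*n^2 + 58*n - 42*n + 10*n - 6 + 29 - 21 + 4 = -40*n^3 + 8*n^2 + 26*n + 6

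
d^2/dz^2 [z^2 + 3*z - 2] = 2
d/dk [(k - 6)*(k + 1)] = 2*k - 5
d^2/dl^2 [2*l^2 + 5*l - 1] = 4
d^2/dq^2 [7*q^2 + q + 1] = 14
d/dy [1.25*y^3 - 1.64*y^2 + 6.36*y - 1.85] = 3.75*y^2 - 3.28*y + 6.36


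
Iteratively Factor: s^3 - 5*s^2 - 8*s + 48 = (s - 4)*(s^2 - s - 12) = (s - 4)*(s + 3)*(s - 4)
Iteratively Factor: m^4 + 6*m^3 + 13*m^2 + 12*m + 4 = (m + 2)*(m^3 + 4*m^2 + 5*m + 2) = (m + 1)*(m + 2)*(m^2 + 3*m + 2) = (m + 1)^2*(m + 2)*(m + 2)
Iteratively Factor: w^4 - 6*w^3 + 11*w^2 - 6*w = (w - 2)*(w^3 - 4*w^2 + 3*w) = w*(w - 2)*(w^2 - 4*w + 3) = w*(w - 2)*(w - 1)*(w - 3)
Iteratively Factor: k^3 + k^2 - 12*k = (k - 3)*(k^2 + 4*k) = k*(k - 3)*(k + 4)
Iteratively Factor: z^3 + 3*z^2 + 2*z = (z)*(z^2 + 3*z + 2) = z*(z + 1)*(z + 2)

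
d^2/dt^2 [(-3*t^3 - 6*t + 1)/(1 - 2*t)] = 2*(12*t^3 - 18*t^2 + 9*t + 8)/(8*t^3 - 12*t^2 + 6*t - 1)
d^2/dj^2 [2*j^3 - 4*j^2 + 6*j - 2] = 12*j - 8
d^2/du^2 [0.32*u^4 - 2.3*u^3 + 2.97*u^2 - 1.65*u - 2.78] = 3.84*u^2 - 13.8*u + 5.94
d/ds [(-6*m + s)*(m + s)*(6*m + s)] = -36*m^2 + 2*m*s + 3*s^2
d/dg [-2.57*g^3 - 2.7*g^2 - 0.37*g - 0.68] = -7.71*g^2 - 5.4*g - 0.37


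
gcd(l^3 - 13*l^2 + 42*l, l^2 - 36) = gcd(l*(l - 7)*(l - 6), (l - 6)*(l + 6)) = l - 6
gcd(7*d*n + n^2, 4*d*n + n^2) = n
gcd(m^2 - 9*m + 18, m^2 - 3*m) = m - 3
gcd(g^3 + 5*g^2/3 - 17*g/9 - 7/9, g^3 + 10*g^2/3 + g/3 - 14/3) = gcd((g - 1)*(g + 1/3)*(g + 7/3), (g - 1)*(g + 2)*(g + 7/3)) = g^2 + 4*g/3 - 7/3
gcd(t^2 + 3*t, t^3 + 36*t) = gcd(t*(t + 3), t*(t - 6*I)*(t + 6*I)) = t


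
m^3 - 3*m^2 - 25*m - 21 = (m - 7)*(m + 1)*(m + 3)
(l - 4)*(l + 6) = l^2 + 2*l - 24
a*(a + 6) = a^2 + 6*a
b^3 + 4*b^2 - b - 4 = (b - 1)*(b + 1)*(b + 4)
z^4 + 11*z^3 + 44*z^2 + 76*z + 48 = (z + 2)^2*(z + 3)*(z + 4)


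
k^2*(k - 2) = k^3 - 2*k^2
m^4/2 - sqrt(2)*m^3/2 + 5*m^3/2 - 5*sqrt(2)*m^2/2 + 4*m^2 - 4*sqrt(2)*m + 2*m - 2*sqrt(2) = (m/2 + 1)*(m + 1)*(m + 2)*(m - sqrt(2))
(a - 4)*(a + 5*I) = a^2 - 4*a + 5*I*a - 20*I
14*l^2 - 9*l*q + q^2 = (-7*l + q)*(-2*l + q)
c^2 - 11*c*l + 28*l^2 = (c - 7*l)*(c - 4*l)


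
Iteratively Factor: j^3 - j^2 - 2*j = (j)*(j^2 - j - 2) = j*(j + 1)*(j - 2)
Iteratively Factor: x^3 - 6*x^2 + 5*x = (x - 5)*(x^2 - x) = (x - 5)*(x - 1)*(x)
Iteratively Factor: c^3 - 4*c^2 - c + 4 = (c - 1)*(c^2 - 3*c - 4) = (c - 4)*(c - 1)*(c + 1)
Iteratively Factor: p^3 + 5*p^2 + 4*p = (p)*(p^2 + 5*p + 4) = p*(p + 1)*(p + 4)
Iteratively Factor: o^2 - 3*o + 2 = (o - 2)*(o - 1)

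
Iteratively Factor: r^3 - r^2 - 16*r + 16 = (r - 1)*(r^2 - 16) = (r - 1)*(r + 4)*(r - 4)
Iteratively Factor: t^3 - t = (t + 1)*(t^2 - t) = t*(t + 1)*(t - 1)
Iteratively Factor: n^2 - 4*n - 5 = (n + 1)*(n - 5)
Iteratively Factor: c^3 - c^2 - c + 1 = (c - 1)*(c^2 - 1) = (c - 1)^2*(c + 1)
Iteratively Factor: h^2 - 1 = (h + 1)*(h - 1)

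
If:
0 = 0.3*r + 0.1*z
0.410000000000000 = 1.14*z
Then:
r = -0.12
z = 0.36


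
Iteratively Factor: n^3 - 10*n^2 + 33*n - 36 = (n - 3)*(n^2 - 7*n + 12) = (n - 3)^2*(n - 4)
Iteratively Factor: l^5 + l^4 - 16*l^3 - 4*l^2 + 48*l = (l + 2)*(l^4 - l^3 - 14*l^2 + 24*l) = (l + 2)*(l + 4)*(l^3 - 5*l^2 + 6*l) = (l - 3)*(l + 2)*(l + 4)*(l^2 - 2*l) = l*(l - 3)*(l + 2)*(l + 4)*(l - 2)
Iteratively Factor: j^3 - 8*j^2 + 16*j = (j)*(j^2 - 8*j + 16) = j*(j - 4)*(j - 4)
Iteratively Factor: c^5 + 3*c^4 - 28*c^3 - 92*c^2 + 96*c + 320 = (c + 4)*(c^4 - c^3 - 24*c^2 + 4*c + 80) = (c - 5)*(c + 4)*(c^3 + 4*c^2 - 4*c - 16) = (c - 5)*(c + 2)*(c + 4)*(c^2 + 2*c - 8) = (c - 5)*(c - 2)*(c + 2)*(c + 4)*(c + 4)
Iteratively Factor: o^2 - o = (o)*(o - 1)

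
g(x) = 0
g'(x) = 0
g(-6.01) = 0.00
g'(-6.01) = 0.00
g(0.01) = 0.00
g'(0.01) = 0.00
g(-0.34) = 0.00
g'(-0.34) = 0.00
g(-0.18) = 0.00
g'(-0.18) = 0.00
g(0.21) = 0.00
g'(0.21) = 0.00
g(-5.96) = 0.00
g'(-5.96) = 0.00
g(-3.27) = 0.00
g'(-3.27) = 0.00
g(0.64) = 0.00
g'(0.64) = 0.00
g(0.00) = 0.00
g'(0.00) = 0.00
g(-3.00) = 0.00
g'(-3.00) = 0.00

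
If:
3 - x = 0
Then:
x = 3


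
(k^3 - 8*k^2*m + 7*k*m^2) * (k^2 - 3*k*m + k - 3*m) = k^5 - 11*k^4*m + k^4 + 31*k^3*m^2 - 11*k^3*m - 21*k^2*m^3 + 31*k^2*m^2 - 21*k*m^3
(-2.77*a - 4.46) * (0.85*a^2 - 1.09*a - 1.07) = -2.3545*a^3 - 0.7717*a^2 + 7.8253*a + 4.7722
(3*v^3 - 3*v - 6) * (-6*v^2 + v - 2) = -18*v^5 + 3*v^4 + 12*v^3 + 33*v^2 + 12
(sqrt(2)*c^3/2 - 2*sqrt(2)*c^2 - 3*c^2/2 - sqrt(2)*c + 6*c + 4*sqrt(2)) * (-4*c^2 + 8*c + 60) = -2*sqrt(2)*c^5 + 6*c^4 + 12*sqrt(2)*c^4 - 36*c^3 + 18*sqrt(2)*c^3 - 144*sqrt(2)*c^2 - 42*c^2 - 28*sqrt(2)*c + 360*c + 240*sqrt(2)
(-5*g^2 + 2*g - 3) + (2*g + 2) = -5*g^2 + 4*g - 1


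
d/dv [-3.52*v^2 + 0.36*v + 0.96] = 0.36 - 7.04*v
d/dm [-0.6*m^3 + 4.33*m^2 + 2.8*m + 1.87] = -1.8*m^2 + 8.66*m + 2.8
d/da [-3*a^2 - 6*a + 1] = -6*a - 6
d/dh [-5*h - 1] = -5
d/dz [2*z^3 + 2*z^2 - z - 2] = 6*z^2 + 4*z - 1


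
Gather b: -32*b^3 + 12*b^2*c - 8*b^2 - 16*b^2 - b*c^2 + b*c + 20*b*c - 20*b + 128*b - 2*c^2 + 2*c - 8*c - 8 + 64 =-32*b^3 + b^2*(12*c - 24) + b*(-c^2 + 21*c + 108) - 2*c^2 - 6*c + 56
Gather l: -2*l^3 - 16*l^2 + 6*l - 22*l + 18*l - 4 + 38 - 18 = -2*l^3 - 16*l^2 + 2*l + 16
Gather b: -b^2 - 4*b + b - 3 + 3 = -b^2 - 3*b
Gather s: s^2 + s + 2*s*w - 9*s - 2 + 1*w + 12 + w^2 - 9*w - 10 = s^2 + s*(2*w - 8) + w^2 - 8*w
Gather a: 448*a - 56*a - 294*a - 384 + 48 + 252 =98*a - 84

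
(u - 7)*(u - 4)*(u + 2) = u^3 - 9*u^2 + 6*u + 56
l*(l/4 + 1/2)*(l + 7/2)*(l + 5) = l^4/4 + 21*l^3/8 + 69*l^2/8 + 35*l/4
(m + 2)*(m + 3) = m^2 + 5*m + 6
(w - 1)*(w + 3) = w^2 + 2*w - 3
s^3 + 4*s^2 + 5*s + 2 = (s + 1)^2*(s + 2)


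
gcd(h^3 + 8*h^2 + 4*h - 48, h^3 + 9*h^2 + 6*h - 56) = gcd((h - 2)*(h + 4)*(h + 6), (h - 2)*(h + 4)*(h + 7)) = h^2 + 2*h - 8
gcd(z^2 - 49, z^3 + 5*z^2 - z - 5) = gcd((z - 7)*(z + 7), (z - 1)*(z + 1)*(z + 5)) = 1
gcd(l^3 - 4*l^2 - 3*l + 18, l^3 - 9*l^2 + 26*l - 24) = l - 3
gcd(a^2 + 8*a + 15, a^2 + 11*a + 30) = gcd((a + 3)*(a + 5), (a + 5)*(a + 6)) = a + 5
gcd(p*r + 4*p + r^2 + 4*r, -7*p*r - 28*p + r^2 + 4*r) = r + 4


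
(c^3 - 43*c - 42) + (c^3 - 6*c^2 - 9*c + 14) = 2*c^3 - 6*c^2 - 52*c - 28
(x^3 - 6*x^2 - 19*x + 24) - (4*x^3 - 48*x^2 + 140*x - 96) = -3*x^3 + 42*x^2 - 159*x + 120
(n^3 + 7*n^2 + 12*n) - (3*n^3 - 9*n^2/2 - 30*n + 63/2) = -2*n^3 + 23*n^2/2 + 42*n - 63/2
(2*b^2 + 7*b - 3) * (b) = 2*b^3 + 7*b^2 - 3*b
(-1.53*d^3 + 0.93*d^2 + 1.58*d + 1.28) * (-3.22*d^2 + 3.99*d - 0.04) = 4.9266*d^5 - 9.0993*d^4 - 1.3157*d^3 + 2.1454*d^2 + 5.044*d - 0.0512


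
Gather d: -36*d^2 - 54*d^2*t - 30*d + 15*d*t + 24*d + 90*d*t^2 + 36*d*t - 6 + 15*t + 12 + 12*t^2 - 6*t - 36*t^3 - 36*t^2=d^2*(-54*t - 36) + d*(90*t^2 + 51*t - 6) - 36*t^3 - 24*t^2 + 9*t + 6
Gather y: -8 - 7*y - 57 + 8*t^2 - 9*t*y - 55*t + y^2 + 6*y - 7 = 8*t^2 - 55*t + y^2 + y*(-9*t - 1) - 72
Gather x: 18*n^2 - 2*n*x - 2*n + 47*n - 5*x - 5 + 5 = 18*n^2 + 45*n + x*(-2*n - 5)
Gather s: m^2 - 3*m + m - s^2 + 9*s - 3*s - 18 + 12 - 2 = m^2 - 2*m - s^2 + 6*s - 8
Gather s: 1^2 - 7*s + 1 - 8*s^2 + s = -8*s^2 - 6*s + 2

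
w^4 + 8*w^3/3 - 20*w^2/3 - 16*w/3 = w*(w - 2)*(w + 2/3)*(w + 4)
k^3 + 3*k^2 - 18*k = k*(k - 3)*(k + 6)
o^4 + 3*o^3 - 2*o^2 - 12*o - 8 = (o - 2)*(o + 1)*(o + 2)^2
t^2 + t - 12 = (t - 3)*(t + 4)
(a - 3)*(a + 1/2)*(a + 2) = a^3 - a^2/2 - 13*a/2 - 3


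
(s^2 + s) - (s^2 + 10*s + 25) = -9*s - 25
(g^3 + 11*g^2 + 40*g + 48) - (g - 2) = g^3 + 11*g^2 + 39*g + 50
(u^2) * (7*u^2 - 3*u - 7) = 7*u^4 - 3*u^3 - 7*u^2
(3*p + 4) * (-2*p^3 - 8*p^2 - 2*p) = -6*p^4 - 32*p^3 - 38*p^2 - 8*p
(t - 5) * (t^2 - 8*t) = t^3 - 13*t^2 + 40*t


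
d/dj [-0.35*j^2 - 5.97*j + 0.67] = -0.7*j - 5.97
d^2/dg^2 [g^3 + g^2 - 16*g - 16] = 6*g + 2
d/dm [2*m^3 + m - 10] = 6*m^2 + 1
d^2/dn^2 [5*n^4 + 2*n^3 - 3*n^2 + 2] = 60*n^2 + 12*n - 6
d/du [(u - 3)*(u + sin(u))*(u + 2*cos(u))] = (3 - u)*(u + sin(u))*(2*sin(u) - 1) + (u - 3)*(u + 2*cos(u))*(cos(u) + 1) + (u + sin(u))*(u + 2*cos(u))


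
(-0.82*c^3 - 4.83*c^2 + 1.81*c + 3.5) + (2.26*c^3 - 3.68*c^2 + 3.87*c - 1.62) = 1.44*c^3 - 8.51*c^2 + 5.68*c + 1.88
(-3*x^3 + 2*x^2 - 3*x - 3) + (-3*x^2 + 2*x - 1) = -3*x^3 - x^2 - x - 4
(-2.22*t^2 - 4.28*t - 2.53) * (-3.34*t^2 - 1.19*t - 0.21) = 7.4148*t^4 + 16.937*t^3 + 14.0096*t^2 + 3.9095*t + 0.5313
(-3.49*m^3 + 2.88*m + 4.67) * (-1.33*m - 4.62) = 4.6417*m^4 + 16.1238*m^3 - 3.8304*m^2 - 19.5167*m - 21.5754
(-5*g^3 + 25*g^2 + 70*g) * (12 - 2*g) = 10*g^4 - 110*g^3 + 160*g^2 + 840*g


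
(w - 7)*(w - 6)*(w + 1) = w^3 - 12*w^2 + 29*w + 42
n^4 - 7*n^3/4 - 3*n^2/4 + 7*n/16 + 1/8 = (n - 2)*(n - 1/2)*(n + 1/4)*(n + 1/2)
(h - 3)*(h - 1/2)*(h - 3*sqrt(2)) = h^3 - 3*sqrt(2)*h^2 - 7*h^2/2 + 3*h/2 + 21*sqrt(2)*h/2 - 9*sqrt(2)/2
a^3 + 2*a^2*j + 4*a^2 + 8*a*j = a*(a + 4)*(a + 2*j)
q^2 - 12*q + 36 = (q - 6)^2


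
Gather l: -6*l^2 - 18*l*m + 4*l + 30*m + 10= -6*l^2 + l*(4 - 18*m) + 30*m + 10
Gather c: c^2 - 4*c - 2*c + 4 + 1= c^2 - 6*c + 5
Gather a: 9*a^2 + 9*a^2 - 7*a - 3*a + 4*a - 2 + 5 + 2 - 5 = 18*a^2 - 6*a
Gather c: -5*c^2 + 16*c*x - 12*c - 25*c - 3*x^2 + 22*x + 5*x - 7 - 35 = -5*c^2 + c*(16*x - 37) - 3*x^2 + 27*x - 42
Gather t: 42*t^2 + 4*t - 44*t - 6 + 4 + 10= 42*t^2 - 40*t + 8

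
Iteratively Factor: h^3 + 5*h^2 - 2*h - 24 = (h - 2)*(h^2 + 7*h + 12) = (h - 2)*(h + 3)*(h + 4)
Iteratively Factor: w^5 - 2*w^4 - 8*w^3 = (w)*(w^4 - 2*w^3 - 8*w^2) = w^2*(w^3 - 2*w^2 - 8*w) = w^3*(w^2 - 2*w - 8) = w^3*(w + 2)*(w - 4)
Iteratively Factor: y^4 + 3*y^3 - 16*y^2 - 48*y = (y - 4)*(y^3 + 7*y^2 + 12*y) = (y - 4)*(y + 3)*(y^2 + 4*y) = y*(y - 4)*(y + 3)*(y + 4)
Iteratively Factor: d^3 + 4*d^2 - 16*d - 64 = (d + 4)*(d^2 - 16) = (d - 4)*(d + 4)*(d + 4)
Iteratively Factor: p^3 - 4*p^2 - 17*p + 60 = (p - 5)*(p^2 + p - 12) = (p - 5)*(p - 3)*(p + 4)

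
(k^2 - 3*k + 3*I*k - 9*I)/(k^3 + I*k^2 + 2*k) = (k^2 + 3*k*(-1 + I) - 9*I)/(k*(k^2 + I*k + 2))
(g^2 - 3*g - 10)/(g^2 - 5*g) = (g + 2)/g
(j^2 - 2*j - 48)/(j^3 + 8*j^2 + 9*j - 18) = (j - 8)/(j^2 + 2*j - 3)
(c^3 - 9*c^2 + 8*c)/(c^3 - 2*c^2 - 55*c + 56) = c/(c + 7)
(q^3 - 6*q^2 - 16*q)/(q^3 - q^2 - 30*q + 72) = q*(q^2 - 6*q - 16)/(q^3 - q^2 - 30*q + 72)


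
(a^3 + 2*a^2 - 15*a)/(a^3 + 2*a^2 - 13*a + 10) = a*(a - 3)/(a^2 - 3*a + 2)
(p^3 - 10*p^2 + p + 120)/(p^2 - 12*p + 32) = (p^2 - 2*p - 15)/(p - 4)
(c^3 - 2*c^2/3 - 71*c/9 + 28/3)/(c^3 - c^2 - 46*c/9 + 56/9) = (3*c^2 + 2*c - 21)/(3*c^2 + c - 14)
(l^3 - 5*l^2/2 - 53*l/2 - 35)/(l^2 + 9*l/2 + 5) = l - 7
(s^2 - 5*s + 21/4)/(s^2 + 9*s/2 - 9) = (s - 7/2)/(s + 6)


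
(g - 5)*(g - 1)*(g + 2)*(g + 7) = g^4 + 3*g^3 - 35*g^2 - 39*g + 70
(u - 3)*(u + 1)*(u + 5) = u^3 + 3*u^2 - 13*u - 15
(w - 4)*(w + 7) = w^2 + 3*w - 28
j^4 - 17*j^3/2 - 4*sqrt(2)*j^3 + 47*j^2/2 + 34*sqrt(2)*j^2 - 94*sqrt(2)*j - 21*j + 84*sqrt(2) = (j - 7/2)*(j - 3)*(j - 2)*(j - 4*sqrt(2))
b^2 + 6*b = b*(b + 6)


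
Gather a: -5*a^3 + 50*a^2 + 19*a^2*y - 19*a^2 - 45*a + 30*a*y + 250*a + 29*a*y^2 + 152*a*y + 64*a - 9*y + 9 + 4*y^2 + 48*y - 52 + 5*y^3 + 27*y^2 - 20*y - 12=-5*a^3 + a^2*(19*y + 31) + a*(29*y^2 + 182*y + 269) + 5*y^3 + 31*y^2 + 19*y - 55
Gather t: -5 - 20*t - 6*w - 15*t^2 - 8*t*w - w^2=-15*t^2 + t*(-8*w - 20) - w^2 - 6*w - 5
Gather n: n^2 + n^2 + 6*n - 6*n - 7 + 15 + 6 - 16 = 2*n^2 - 2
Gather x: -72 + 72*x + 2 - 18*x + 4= 54*x - 66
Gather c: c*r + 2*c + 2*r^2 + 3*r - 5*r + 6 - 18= c*(r + 2) + 2*r^2 - 2*r - 12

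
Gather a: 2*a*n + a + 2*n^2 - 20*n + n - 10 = a*(2*n + 1) + 2*n^2 - 19*n - 10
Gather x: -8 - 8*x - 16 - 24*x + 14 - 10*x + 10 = -42*x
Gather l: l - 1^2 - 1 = l - 2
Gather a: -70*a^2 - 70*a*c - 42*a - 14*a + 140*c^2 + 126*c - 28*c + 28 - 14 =-70*a^2 + a*(-70*c - 56) + 140*c^2 + 98*c + 14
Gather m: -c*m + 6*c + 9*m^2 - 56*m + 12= 6*c + 9*m^2 + m*(-c - 56) + 12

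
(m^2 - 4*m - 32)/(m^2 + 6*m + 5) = (m^2 - 4*m - 32)/(m^2 + 6*m + 5)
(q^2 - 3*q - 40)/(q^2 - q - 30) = (q - 8)/(q - 6)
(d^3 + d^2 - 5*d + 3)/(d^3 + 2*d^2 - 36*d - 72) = (d^3 + d^2 - 5*d + 3)/(d^3 + 2*d^2 - 36*d - 72)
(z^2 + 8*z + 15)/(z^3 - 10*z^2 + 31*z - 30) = (z^2 + 8*z + 15)/(z^3 - 10*z^2 + 31*z - 30)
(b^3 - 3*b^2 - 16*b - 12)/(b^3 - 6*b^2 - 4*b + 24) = (b + 1)/(b - 2)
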